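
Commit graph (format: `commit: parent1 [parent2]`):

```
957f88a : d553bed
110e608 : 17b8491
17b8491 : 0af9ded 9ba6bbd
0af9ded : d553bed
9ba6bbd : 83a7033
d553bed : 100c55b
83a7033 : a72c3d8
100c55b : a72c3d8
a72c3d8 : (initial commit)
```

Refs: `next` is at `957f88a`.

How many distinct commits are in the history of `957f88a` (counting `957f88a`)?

Walking parent pointers from 957f88a: reachable set = {100c55b, 957f88a, a72c3d8, d553bed}.
That is 4 commits.

4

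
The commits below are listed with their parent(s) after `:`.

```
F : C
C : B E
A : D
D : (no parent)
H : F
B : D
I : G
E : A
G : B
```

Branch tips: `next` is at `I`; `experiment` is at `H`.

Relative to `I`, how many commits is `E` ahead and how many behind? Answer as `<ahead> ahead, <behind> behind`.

Reachable from E: {A, D, E}.
Reachable from I: {B, D, G, I}.
Only in E's history (ahead): {A, E} — 2.
Only in I's history (behind): {B, G, I} — 3.

2 ahead, 3 behind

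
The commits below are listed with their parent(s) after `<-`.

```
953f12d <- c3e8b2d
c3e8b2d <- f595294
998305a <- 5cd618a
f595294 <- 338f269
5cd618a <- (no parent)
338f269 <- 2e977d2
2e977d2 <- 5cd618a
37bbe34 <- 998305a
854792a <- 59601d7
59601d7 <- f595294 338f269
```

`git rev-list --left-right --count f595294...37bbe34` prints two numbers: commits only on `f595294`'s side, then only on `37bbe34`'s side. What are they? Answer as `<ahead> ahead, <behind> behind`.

3 ahead, 2 behind

Reachable from f595294: {2e977d2, 338f269, 5cd618a, f595294}.
Reachable from 37bbe34: {37bbe34, 5cd618a, 998305a}.
Only in f595294's history (ahead): {2e977d2, 338f269, f595294} — 3.
Only in 37bbe34's history (behind): {37bbe34, 998305a} — 2.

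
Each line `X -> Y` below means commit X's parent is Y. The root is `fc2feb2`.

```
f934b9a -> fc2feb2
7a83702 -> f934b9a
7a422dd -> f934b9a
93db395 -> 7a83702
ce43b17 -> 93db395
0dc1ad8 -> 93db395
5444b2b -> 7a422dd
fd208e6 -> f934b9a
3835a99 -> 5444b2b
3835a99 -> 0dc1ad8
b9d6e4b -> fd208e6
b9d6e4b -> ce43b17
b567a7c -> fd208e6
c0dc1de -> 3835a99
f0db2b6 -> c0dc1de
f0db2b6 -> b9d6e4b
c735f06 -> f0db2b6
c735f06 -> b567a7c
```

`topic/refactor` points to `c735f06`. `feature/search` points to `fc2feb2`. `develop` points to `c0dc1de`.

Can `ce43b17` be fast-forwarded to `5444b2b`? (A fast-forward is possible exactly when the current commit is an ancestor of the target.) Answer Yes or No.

No

A fast-forward from ce43b17 to 5444b2b is possible iff ce43b17 is an ancestor of 5444b2b.
Ancestors of 5444b2b: {5444b2b, 7a422dd, f934b9a, fc2feb2}.
ce43b17 is not among them, so fast-forward is not possible.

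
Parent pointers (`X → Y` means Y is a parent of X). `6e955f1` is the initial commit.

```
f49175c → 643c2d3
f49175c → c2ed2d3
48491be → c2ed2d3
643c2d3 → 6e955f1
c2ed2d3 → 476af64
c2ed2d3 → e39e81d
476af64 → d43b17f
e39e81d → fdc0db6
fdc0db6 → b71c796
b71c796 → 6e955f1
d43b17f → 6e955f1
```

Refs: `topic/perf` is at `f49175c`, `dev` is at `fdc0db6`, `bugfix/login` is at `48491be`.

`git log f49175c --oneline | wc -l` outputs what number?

9

Walking parent pointers from f49175c: reachable set = {476af64, 643c2d3, 6e955f1, b71c796, c2ed2d3, d43b17f, e39e81d, f49175c, fdc0db6}.
That is 9 commits.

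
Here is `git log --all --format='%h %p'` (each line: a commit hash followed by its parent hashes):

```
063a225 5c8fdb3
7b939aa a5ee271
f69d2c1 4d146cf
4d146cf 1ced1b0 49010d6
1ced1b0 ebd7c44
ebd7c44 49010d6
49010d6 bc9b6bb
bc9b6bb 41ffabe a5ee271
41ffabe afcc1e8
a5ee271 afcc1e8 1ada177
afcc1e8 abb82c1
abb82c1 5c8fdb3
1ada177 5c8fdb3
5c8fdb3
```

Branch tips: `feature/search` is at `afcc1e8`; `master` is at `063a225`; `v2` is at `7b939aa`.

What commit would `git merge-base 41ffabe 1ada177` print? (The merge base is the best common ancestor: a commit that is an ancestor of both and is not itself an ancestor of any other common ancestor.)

Ancestors of 41ffabe: {41ffabe, 5c8fdb3, abb82c1, afcc1e8}.
Ancestors of 1ada177: {1ada177, 5c8fdb3}.
Common ancestors: {5c8fdb3}.
The only common ancestor is 5c8fdb3, so it is the merge base.

5c8fdb3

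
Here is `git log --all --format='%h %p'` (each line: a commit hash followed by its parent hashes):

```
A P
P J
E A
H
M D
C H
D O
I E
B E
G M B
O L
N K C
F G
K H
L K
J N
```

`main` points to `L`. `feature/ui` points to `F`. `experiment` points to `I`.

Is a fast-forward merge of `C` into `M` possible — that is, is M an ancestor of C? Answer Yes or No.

No

A fast-forward from M to C is possible iff M is an ancestor of C.
Ancestors of C: {C, H}.
M is not among them, so fast-forward is not possible.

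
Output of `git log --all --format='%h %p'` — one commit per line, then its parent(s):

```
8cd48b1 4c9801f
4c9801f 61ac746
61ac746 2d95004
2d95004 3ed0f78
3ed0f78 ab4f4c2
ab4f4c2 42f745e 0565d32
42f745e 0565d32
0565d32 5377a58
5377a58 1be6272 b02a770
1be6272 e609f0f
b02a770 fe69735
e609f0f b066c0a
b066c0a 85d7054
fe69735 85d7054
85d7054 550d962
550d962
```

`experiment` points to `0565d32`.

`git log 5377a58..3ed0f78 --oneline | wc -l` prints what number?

4

Reachable from 3ed0f78: {0565d32, 1be6272, 3ed0f78, 42f745e, 5377a58, 550d962, 85d7054, ab4f4c2, b02a770, b066c0a, e609f0f, fe69735}.
Reachable from 5377a58: {1be6272, 5377a58, 550d962, 85d7054, b02a770, b066c0a, e609f0f, fe69735}.
In 3ed0f78's history but not 5377a58's: {0565d32, 3ed0f78, 42f745e, ab4f4c2} — 4 commits.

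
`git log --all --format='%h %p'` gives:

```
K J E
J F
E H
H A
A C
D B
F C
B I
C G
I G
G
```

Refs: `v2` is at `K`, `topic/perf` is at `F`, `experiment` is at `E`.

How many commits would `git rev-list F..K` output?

5

Reachable from K: {A, C, E, F, G, H, J, K}.
Reachable from F: {C, F, G}.
In K's history but not F's: {A, E, H, J, K} — 5 commits.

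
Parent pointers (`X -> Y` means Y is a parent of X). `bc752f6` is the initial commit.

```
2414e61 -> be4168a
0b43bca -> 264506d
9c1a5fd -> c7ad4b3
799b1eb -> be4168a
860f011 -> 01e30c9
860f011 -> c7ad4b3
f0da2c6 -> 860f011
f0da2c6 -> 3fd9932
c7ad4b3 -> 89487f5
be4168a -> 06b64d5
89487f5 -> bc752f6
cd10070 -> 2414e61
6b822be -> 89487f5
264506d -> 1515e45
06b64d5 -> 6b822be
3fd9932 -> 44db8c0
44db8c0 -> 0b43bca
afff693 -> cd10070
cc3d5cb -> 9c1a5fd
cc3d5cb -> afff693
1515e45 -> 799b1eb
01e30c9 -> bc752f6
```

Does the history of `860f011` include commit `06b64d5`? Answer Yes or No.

Ancestors of 860f011: {01e30c9, 860f011, 89487f5, bc752f6, c7ad4b3}.
06b64d5 is not in that set, so it is not an ancestor of 860f011.

No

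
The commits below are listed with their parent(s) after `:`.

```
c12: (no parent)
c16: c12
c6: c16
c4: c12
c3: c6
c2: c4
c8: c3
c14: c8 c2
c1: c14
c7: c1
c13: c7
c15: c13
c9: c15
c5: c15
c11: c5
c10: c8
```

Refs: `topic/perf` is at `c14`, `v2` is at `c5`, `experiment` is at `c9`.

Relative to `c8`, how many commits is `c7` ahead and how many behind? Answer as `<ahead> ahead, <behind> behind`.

5 ahead, 0 behind

Reachable from c7: {c1, c12, c14, c16, c2, c3, c4, c6, c7, c8}.
Reachable from c8: {c12, c16, c3, c6, c8}.
Only in c7's history (ahead): {c1, c14, c2, c4, c7} — 5.
Only in c8's history (behind): {} — 0.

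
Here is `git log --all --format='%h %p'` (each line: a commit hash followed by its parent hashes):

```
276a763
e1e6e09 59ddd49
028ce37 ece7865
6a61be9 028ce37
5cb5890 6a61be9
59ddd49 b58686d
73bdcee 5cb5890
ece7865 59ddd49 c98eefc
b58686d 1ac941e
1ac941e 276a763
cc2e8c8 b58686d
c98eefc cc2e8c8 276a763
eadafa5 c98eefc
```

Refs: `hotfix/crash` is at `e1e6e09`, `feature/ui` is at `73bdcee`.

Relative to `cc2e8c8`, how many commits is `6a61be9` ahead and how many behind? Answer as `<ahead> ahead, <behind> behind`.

Reachable from 6a61be9: {028ce37, 1ac941e, 276a763, 59ddd49, 6a61be9, b58686d, c98eefc, cc2e8c8, ece7865}.
Reachable from cc2e8c8: {1ac941e, 276a763, b58686d, cc2e8c8}.
Only in 6a61be9's history (ahead): {028ce37, 59ddd49, 6a61be9, c98eefc, ece7865} — 5.
Only in cc2e8c8's history (behind): {} — 0.

5 ahead, 0 behind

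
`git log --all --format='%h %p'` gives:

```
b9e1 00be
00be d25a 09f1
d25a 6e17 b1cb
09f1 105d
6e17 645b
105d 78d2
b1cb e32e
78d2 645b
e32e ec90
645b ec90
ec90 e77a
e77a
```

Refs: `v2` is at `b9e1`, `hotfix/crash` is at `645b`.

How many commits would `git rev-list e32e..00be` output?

Reachable from 00be: {00be, 09f1, 105d, 645b, 6e17, 78d2, b1cb, d25a, e32e, e77a, ec90}.
Reachable from e32e: {e32e, e77a, ec90}.
In 00be's history but not e32e's: {00be, 09f1, 105d, 645b, 6e17, 78d2, b1cb, d25a} — 8 commits.

8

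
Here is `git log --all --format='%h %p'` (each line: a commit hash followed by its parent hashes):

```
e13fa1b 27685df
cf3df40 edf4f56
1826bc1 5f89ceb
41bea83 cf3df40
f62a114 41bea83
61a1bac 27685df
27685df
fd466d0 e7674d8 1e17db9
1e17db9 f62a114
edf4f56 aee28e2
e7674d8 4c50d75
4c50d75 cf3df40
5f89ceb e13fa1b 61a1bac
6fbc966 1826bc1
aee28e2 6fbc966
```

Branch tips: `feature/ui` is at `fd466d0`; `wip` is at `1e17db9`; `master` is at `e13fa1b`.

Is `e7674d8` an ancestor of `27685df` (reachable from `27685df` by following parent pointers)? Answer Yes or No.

No

Ancestors of 27685df: {27685df}.
e7674d8 is not in that set, so it is not an ancestor of 27685df.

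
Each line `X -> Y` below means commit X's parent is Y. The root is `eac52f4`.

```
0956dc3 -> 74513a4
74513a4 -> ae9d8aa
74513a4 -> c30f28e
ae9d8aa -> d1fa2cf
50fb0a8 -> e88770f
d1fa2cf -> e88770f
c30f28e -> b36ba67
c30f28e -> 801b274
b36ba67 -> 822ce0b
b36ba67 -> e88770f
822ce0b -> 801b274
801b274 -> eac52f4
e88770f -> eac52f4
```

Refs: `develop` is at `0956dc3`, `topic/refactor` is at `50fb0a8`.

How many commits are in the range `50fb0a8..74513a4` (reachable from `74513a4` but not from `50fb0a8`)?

7

Reachable from 74513a4: {74513a4, 801b274, 822ce0b, ae9d8aa, b36ba67, c30f28e, d1fa2cf, e88770f, eac52f4}.
Reachable from 50fb0a8: {50fb0a8, e88770f, eac52f4}.
In 74513a4's history but not 50fb0a8's: {74513a4, 801b274, 822ce0b, ae9d8aa, b36ba67, c30f28e, d1fa2cf} — 7 commits.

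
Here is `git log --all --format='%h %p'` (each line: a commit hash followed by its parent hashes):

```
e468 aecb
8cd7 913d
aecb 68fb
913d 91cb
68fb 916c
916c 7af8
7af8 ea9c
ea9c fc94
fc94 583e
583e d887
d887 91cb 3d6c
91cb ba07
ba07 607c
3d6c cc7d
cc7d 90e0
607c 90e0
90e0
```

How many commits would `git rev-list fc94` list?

Walking parent pointers from fc94: reachable set = {3d6c, 583e, 607c, 90e0, 91cb, ba07, cc7d, d887, fc94}.
That is 9 commits.

9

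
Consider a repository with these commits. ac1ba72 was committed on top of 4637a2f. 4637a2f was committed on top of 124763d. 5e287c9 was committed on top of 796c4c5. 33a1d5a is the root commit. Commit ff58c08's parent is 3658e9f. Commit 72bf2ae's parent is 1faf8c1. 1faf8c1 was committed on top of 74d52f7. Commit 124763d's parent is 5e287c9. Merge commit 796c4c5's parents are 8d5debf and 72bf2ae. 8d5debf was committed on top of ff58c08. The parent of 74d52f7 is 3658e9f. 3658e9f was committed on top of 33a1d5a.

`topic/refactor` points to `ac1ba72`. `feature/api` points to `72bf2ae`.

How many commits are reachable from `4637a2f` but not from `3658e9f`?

9

Reachable from 4637a2f: {124763d, 1faf8c1, 33a1d5a, 3658e9f, 4637a2f, 5e287c9, 72bf2ae, 74d52f7, 796c4c5, 8d5debf, ff58c08}.
Reachable from 3658e9f: {33a1d5a, 3658e9f}.
In 4637a2f's history but not 3658e9f's: {124763d, 1faf8c1, 4637a2f, 5e287c9, 72bf2ae, 74d52f7, 796c4c5, 8d5debf, ff58c08} — 9 commits.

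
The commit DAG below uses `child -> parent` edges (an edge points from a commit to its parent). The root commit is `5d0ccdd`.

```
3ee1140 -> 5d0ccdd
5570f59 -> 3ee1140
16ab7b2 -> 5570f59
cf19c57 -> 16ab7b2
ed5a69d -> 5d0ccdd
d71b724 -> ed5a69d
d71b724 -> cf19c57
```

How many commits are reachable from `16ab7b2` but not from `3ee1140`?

2

Reachable from 16ab7b2: {16ab7b2, 3ee1140, 5570f59, 5d0ccdd}.
Reachable from 3ee1140: {3ee1140, 5d0ccdd}.
In 16ab7b2's history but not 3ee1140's: {16ab7b2, 5570f59} — 2 commits.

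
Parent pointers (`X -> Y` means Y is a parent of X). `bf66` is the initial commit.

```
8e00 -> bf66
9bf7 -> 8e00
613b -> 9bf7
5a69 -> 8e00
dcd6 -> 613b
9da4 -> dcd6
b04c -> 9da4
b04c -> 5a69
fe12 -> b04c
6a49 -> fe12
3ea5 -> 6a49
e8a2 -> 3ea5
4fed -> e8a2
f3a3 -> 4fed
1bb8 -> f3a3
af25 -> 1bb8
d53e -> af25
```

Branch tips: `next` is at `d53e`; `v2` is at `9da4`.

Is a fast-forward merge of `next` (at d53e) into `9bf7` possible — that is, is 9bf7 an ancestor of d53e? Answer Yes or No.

Yes

A fast-forward from 9bf7 to d53e is possible iff 9bf7 is an ancestor of d53e.
Ancestors of d53e: {1bb8, 3ea5, 4fed, 5a69, 613b, 6a49, 8e00, 9bf7, 9da4, af25, b04c, bf66, d53e, dcd6, e8a2, f3a3, fe12}.
9bf7 is among them, so fast-forward is possible.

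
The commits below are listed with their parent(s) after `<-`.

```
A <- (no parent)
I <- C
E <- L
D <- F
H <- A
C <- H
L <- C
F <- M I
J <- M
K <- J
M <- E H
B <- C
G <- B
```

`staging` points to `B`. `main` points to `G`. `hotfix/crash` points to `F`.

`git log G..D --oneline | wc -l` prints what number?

Reachable from D: {A, C, D, E, F, H, I, L, M}.
Reachable from G: {A, B, C, G, H}.
In D's history but not G's: {D, E, F, I, L, M} — 6 commits.

6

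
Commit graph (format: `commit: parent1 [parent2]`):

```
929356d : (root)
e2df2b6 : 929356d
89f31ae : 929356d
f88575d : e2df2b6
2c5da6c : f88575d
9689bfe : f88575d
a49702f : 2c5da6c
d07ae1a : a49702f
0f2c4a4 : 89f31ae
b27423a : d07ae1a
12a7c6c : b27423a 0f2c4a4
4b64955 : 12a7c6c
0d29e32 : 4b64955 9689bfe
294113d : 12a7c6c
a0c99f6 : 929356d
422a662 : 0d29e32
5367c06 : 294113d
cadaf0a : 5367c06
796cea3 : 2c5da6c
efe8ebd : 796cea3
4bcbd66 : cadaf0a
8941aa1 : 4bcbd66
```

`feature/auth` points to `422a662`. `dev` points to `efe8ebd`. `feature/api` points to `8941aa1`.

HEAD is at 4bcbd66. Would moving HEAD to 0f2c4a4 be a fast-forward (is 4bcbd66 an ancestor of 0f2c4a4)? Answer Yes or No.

No

A fast-forward from 4bcbd66 to 0f2c4a4 is possible iff 4bcbd66 is an ancestor of 0f2c4a4.
Ancestors of 0f2c4a4: {0f2c4a4, 89f31ae, 929356d}.
4bcbd66 is not among them, so fast-forward is not possible.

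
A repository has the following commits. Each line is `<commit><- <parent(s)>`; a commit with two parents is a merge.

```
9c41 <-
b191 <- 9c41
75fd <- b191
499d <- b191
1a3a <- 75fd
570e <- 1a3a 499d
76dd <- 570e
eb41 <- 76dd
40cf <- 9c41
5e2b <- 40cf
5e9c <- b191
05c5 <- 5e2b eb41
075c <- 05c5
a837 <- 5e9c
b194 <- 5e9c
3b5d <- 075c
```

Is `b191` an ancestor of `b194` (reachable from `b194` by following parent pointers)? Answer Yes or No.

Yes

Ancestors of b194 (commits reachable by following parents): {5e9c, 9c41, b191, b194}.
b191 is in that set, so it is an ancestor of b194.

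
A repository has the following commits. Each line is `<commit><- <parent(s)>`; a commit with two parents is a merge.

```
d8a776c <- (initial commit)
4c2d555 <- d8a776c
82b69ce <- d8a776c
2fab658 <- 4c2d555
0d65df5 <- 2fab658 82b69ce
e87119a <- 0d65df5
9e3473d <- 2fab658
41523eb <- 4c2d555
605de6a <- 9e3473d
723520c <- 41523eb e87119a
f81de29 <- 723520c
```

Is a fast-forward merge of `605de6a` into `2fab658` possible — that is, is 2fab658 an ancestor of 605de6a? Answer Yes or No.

A fast-forward from 2fab658 to 605de6a is possible iff 2fab658 is an ancestor of 605de6a.
Ancestors of 605de6a: {2fab658, 4c2d555, 605de6a, 9e3473d, d8a776c}.
2fab658 is among them, so fast-forward is possible.

Yes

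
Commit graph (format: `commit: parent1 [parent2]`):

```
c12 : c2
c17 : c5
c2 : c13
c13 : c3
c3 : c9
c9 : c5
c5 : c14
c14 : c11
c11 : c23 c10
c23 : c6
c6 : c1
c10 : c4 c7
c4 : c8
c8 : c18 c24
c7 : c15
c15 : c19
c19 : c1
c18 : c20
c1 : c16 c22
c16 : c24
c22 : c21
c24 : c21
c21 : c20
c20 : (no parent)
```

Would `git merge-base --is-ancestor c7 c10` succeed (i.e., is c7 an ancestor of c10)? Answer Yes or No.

Ancestors of c10 (commits reachable by following parents): {c1, c10, c15, c16, c18, c19, c20, c21, c22, c24, c4, c7, c8}.
c7 is in that set, so it is an ancestor of c10.

Yes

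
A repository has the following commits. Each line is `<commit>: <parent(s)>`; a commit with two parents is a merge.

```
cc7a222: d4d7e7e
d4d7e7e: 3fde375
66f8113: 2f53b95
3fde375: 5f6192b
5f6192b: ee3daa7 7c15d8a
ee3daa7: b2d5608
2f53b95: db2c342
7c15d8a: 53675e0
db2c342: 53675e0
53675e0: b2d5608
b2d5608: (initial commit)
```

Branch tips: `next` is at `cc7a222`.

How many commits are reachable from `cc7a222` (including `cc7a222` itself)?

Walking parent pointers from cc7a222: reachable set = {3fde375, 53675e0, 5f6192b, 7c15d8a, b2d5608, cc7a222, d4d7e7e, ee3daa7}.
That is 8 commits.

8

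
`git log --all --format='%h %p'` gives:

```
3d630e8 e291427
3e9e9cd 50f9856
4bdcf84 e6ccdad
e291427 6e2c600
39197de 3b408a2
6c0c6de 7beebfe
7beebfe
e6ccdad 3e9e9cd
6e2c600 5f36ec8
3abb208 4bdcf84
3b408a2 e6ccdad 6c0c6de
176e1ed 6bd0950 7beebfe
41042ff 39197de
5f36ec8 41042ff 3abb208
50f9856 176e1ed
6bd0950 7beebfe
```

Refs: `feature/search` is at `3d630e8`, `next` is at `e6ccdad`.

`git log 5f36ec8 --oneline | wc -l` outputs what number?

Walking parent pointers from 5f36ec8: reachable set = {176e1ed, 39197de, 3abb208, 3b408a2, 3e9e9cd, 41042ff, 4bdcf84, 50f9856, 5f36ec8, 6bd0950, 6c0c6de, 7beebfe, e6ccdad}.
That is 13 commits.

13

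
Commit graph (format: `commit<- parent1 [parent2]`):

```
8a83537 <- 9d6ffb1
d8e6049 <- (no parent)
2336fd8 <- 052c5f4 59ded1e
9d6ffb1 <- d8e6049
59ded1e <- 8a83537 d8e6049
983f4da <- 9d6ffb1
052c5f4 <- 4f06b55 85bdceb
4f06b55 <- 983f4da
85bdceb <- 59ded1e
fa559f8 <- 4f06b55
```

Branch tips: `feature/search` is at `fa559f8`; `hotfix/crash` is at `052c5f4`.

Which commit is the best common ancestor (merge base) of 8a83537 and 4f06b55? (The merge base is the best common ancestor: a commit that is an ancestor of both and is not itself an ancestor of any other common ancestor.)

Ancestors of 8a83537: {8a83537, 9d6ffb1, d8e6049}.
Ancestors of 4f06b55: {4f06b55, 983f4da, 9d6ffb1, d8e6049}.
Common ancestors: {9d6ffb1, d8e6049}.
Among these, 9d6ffb1 is not an ancestor of any other common ancestor — it is the merge base.

9d6ffb1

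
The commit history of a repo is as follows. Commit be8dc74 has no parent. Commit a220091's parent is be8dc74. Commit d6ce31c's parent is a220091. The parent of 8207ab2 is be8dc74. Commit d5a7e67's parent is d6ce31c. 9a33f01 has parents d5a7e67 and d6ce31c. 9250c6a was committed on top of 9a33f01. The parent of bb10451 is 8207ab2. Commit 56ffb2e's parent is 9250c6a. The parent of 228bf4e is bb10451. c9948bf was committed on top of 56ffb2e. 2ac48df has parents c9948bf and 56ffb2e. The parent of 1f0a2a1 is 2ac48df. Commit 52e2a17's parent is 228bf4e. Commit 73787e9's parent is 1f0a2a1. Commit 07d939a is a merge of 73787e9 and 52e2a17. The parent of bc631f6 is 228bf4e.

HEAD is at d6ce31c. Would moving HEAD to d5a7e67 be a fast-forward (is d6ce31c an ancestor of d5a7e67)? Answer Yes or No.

A fast-forward from d6ce31c to d5a7e67 is possible iff d6ce31c is an ancestor of d5a7e67.
Ancestors of d5a7e67: {a220091, be8dc74, d5a7e67, d6ce31c}.
d6ce31c is among them, so fast-forward is possible.

Yes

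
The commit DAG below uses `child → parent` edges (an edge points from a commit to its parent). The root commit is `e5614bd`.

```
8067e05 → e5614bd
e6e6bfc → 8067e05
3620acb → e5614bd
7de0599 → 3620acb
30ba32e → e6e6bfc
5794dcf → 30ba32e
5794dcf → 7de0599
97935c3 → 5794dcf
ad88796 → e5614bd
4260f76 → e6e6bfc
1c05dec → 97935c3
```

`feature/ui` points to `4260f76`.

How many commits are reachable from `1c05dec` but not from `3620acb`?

Reachable from 1c05dec: {1c05dec, 30ba32e, 3620acb, 5794dcf, 7de0599, 8067e05, 97935c3, e5614bd, e6e6bfc}.
Reachable from 3620acb: {3620acb, e5614bd}.
In 1c05dec's history but not 3620acb's: {1c05dec, 30ba32e, 5794dcf, 7de0599, 8067e05, 97935c3, e6e6bfc} — 7 commits.

7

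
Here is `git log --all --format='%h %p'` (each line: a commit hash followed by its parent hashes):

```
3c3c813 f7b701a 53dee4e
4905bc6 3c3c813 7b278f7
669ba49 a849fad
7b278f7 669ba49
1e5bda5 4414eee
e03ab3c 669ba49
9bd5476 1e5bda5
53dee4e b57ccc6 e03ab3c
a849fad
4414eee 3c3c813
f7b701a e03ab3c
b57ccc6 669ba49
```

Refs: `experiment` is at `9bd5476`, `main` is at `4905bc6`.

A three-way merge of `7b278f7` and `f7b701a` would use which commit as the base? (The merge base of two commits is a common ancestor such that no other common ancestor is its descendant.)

669ba49

Ancestors of 7b278f7: {669ba49, 7b278f7, a849fad}.
Ancestors of f7b701a: {669ba49, a849fad, e03ab3c, f7b701a}.
Common ancestors: {669ba49, a849fad}.
Among these, 669ba49 is not an ancestor of any other common ancestor — it is the merge base.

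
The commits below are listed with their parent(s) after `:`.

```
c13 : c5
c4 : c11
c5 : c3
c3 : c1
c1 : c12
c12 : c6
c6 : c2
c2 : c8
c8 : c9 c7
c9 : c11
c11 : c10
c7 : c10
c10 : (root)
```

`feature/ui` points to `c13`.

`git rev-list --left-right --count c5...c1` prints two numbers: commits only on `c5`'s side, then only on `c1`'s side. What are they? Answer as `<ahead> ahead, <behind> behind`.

Reachable from c5: {c1, c10, c11, c12, c2, c3, c5, c6, c7, c8, c9}.
Reachable from c1: {c1, c10, c11, c12, c2, c6, c7, c8, c9}.
Only in c5's history (ahead): {c3, c5} — 2.
Only in c1's history (behind): {} — 0.

2 ahead, 0 behind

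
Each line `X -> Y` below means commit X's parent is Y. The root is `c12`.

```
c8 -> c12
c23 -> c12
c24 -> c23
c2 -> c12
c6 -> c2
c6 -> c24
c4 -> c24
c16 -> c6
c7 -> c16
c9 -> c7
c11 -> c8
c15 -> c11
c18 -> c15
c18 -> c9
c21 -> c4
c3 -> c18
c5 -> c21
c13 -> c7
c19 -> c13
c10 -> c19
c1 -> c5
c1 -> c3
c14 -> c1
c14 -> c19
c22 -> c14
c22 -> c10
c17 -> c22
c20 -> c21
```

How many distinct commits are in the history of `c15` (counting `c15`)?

Walking parent pointers from c15: reachable set = {c11, c12, c15, c8}.
That is 4 commits.

4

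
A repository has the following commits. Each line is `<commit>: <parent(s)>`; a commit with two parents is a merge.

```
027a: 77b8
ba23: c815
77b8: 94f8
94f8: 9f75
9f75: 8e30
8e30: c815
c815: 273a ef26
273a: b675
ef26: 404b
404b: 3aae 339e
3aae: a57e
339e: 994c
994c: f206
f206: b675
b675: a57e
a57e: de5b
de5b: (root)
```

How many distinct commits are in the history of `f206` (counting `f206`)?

Walking parent pointers from f206: reachable set = {a57e, b675, de5b, f206}.
That is 4 commits.

4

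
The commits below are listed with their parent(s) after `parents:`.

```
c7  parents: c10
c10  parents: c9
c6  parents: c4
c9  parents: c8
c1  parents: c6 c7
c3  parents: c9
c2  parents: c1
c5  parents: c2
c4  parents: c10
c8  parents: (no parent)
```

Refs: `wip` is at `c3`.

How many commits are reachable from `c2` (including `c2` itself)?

8

Walking parent pointers from c2: reachable set = {c1, c10, c2, c4, c6, c7, c8, c9}.
That is 8 commits.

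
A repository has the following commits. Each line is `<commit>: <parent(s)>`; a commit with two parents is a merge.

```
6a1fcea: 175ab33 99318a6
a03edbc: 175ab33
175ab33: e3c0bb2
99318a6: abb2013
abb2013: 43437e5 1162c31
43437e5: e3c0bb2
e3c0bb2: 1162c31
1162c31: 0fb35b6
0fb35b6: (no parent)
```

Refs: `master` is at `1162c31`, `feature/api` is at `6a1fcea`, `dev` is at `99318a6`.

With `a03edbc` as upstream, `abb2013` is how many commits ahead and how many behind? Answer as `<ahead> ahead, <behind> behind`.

Reachable from abb2013: {0fb35b6, 1162c31, 43437e5, abb2013, e3c0bb2}.
Reachable from a03edbc: {0fb35b6, 1162c31, 175ab33, a03edbc, e3c0bb2}.
Only in abb2013's history (ahead): {43437e5, abb2013} — 2.
Only in a03edbc's history (behind): {175ab33, a03edbc} — 2.

2 ahead, 2 behind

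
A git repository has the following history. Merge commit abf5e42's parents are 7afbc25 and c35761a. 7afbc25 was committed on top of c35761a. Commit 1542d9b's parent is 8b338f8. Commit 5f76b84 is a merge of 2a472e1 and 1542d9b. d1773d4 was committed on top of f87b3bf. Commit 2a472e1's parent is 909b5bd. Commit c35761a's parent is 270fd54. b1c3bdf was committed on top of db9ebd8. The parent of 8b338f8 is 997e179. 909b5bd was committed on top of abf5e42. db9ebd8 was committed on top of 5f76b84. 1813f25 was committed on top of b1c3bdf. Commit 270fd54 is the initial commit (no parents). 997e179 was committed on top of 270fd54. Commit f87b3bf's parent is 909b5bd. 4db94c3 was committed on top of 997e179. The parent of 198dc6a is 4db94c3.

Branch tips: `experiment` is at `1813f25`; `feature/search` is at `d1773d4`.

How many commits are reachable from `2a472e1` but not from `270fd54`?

Reachable from 2a472e1: {270fd54, 2a472e1, 7afbc25, 909b5bd, abf5e42, c35761a}.
Reachable from 270fd54: {270fd54}.
In 2a472e1's history but not 270fd54's: {2a472e1, 7afbc25, 909b5bd, abf5e42, c35761a} — 5 commits.

5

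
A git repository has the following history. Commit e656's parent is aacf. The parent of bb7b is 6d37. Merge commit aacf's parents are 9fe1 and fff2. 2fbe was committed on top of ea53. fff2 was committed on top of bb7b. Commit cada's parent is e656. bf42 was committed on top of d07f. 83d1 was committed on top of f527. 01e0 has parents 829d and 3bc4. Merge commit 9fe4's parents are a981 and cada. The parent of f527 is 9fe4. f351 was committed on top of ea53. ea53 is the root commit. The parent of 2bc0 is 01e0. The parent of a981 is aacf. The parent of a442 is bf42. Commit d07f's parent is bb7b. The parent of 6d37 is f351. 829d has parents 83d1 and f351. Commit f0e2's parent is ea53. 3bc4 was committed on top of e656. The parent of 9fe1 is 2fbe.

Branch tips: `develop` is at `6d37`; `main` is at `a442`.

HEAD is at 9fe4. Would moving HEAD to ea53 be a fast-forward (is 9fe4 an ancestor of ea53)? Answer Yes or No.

No

A fast-forward from 9fe4 to ea53 is possible iff 9fe4 is an ancestor of ea53.
Ancestors of ea53: {ea53}.
9fe4 is not among them, so fast-forward is not possible.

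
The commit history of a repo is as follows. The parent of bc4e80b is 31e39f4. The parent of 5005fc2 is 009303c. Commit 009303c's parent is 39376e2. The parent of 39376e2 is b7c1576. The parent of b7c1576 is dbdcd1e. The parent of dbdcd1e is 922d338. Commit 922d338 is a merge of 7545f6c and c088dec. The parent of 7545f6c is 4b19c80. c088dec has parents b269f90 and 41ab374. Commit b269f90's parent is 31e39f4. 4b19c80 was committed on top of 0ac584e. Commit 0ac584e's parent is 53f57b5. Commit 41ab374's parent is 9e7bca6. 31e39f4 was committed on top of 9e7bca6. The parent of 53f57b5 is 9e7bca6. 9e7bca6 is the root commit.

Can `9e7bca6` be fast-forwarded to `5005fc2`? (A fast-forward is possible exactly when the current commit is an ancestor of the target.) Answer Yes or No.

Yes

A fast-forward from 9e7bca6 to 5005fc2 is possible iff 9e7bca6 is an ancestor of 5005fc2.
Ancestors of 5005fc2: {009303c, 0ac584e, 31e39f4, 39376e2, 41ab374, 4b19c80, 5005fc2, 53f57b5, 7545f6c, 922d338, 9e7bca6, b269f90, b7c1576, c088dec, dbdcd1e}.
9e7bca6 is among them, so fast-forward is possible.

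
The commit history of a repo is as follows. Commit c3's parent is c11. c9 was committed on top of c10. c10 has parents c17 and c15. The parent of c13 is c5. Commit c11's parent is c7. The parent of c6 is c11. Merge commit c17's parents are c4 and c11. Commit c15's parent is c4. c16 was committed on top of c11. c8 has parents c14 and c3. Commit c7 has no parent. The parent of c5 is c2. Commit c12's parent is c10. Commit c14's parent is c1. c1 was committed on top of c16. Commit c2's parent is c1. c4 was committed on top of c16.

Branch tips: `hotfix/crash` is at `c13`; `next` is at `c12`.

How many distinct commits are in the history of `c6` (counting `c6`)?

3

Walking parent pointers from c6: reachable set = {c11, c6, c7}.
That is 3 commits.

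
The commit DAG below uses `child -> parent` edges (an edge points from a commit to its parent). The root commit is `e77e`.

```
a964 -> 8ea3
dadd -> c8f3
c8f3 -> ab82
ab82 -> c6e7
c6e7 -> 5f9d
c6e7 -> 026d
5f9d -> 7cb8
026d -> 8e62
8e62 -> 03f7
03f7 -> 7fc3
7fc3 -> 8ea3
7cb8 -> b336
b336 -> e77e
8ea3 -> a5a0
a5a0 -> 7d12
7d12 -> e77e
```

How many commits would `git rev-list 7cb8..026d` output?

7

Reachable from 026d: {026d, 03f7, 7d12, 7fc3, 8e62, 8ea3, a5a0, e77e}.
Reachable from 7cb8: {7cb8, b336, e77e}.
In 026d's history but not 7cb8's: {026d, 03f7, 7d12, 7fc3, 8e62, 8ea3, a5a0} — 7 commits.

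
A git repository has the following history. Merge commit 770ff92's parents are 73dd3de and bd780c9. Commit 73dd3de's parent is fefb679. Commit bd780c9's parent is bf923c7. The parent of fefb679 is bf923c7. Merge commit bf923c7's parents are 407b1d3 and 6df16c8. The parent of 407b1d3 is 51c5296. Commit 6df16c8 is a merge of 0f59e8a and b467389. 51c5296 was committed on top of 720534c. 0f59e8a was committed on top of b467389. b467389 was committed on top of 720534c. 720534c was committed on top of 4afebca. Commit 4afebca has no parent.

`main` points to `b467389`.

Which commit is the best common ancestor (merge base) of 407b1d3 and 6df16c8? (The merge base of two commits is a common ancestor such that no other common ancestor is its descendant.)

720534c

Ancestors of 407b1d3: {407b1d3, 4afebca, 51c5296, 720534c}.
Ancestors of 6df16c8: {0f59e8a, 4afebca, 6df16c8, 720534c, b467389}.
Common ancestors: {4afebca, 720534c}.
Among these, 720534c is not an ancestor of any other common ancestor — it is the merge base.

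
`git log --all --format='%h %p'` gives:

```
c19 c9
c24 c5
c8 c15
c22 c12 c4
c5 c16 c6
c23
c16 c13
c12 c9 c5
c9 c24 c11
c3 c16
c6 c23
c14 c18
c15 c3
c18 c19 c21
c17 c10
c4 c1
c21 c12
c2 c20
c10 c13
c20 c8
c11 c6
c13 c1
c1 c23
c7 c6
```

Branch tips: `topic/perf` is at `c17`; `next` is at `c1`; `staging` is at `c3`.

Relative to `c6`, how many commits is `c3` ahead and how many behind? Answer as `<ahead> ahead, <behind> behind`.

Reachable from c3: {c1, c13, c16, c23, c3}.
Reachable from c6: {c23, c6}.
Only in c3's history (ahead): {c1, c13, c16, c3} — 4.
Only in c6's history (behind): {c6} — 1.

4 ahead, 1 behind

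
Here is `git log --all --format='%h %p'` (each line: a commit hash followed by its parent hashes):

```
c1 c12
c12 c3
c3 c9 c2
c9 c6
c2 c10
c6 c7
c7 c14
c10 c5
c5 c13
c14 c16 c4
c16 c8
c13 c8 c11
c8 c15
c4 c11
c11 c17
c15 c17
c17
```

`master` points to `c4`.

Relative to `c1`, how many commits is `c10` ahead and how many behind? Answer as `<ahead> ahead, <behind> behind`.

Reachable from c10: {c10, c11, c13, c15, c17, c5, c8}.
Reachable from c1: {c1, c10, c11, c12, c13, c14, c15, c16, c17, c2, c3, c4, c5, c6, c7, c8, c9}.
Only in c10's history (ahead): {} — 0.
Only in c1's history (behind): {c1, c12, c14, c16, c2, c3, c4, c6, c7, c9} — 10.

0 ahead, 10 behind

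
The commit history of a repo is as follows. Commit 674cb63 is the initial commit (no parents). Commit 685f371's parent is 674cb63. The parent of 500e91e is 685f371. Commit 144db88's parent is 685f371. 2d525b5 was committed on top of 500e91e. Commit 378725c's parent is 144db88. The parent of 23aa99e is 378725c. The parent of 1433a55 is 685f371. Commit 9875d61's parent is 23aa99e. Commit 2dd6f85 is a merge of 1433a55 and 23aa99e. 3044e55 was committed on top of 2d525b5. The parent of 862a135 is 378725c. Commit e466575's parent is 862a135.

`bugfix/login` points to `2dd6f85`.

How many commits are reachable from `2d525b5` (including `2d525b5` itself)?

Walking parent pointers from 2d525b5: reachable set = {2d525b5, 500e91e, 674cb63, 685f371}.
That is 4 commits.

4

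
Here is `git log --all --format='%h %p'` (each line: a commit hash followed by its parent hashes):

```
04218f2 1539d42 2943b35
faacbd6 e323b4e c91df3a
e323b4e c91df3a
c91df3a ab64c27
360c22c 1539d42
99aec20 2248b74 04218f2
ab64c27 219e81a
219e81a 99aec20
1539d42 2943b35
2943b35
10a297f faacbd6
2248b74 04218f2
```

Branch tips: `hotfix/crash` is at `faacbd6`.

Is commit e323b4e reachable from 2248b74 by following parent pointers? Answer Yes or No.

Ancestors of 2248b74: {04218f2, 1539d42, 2248b74, 2943b35}.
e323b4e is not in that set, so it is not an ancestor of 2248b74.

No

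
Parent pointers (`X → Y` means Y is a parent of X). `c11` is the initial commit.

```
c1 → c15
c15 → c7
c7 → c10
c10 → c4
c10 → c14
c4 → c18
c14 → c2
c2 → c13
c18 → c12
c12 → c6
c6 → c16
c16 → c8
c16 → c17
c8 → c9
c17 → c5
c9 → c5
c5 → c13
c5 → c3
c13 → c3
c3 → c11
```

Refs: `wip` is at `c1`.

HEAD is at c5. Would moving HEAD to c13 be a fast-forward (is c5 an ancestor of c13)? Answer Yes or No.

A fast-forward from c5 to c13 is possible iff c5 is an ancestor of c13.
Ancestors of c13: {c11, c13, c3}.
c5 is not among them, so fast-forward is not possible.

No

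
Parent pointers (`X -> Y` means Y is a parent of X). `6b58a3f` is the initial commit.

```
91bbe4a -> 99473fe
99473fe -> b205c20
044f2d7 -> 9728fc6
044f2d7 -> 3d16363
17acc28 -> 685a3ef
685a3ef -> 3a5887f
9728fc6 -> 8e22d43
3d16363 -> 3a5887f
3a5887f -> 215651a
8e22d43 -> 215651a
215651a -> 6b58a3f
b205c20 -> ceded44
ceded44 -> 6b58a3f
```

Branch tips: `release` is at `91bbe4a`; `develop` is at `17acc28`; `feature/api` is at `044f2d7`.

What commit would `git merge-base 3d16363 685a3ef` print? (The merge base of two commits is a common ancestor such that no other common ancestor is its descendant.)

Ancestors of 3d16363: {215651a, 3a5887f, 3d16363, 6b58a3f}.
Ancestors of 685a3ef: {215651a, 3a5887f, 685a3ef, 6b58a3f}.
Common ancestors: {215651a, 3a5887f, 6b58a3f}.
Among these, 3a5887f is not an ancestor of any other common ancestor — it is the merge base.

3a5887f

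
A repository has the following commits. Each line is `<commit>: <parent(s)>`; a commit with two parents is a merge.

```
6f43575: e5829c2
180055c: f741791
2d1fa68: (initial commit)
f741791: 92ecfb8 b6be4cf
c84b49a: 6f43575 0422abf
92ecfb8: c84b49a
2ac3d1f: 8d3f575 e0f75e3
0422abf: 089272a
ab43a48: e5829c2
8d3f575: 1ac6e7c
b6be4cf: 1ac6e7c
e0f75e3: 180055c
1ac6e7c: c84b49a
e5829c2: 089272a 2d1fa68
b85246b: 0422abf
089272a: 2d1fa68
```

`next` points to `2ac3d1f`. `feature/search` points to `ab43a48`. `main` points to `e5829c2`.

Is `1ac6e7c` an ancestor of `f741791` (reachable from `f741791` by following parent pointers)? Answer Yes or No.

Yes

Ancestors of f741791 (commits reachable by following parents): {0422abf, 089272a, 1ac6e7c, 2d1fa68, 6f43575, 92ecfb8, b6be4cf, c84b49a, e5829c2, f741791}.
1ac6e7c is in that set, so it is an ancestor of f741791.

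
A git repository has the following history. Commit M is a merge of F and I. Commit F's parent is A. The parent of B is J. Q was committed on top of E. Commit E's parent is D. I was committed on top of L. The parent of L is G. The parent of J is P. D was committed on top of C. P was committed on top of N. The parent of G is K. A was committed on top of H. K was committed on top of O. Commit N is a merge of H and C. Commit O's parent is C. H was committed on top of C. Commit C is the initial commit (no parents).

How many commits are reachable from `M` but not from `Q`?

9

Reachable from M: {A, C, F, G, H, I, K, L, M, O}.
Reachable from Q: {C, D, E, Q}.
In M's history but not Q's: {A, F, G, H, I, K, L, M, O} — 9 commits.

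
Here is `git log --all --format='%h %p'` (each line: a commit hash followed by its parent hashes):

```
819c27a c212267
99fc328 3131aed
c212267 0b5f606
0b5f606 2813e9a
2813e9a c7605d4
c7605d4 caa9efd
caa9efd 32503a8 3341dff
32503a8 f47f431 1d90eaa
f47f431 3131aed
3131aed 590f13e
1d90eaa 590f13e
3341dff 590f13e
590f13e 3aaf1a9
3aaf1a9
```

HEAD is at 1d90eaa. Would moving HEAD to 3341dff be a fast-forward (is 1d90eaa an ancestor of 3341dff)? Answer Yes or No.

No

A fast-forward from 1d90eaa to 3341dff is possible iff 1d90eaa is an ancestor of 3341dff.
Ancestors of 3341dff: {3341dff, 3aaf1a9, 590f13e}.
1d90eaa is not among them, so fast-forward is not possible.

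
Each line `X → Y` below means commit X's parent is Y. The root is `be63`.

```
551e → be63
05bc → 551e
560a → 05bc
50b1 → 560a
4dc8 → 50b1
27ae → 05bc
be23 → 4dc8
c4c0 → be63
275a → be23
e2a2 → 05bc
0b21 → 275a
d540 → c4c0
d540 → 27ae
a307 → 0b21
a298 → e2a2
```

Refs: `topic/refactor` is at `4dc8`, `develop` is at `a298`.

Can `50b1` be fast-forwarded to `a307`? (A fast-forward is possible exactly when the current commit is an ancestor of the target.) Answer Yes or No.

A fast-forward from 50b1 to a307 is possible iff 50b1 is an ancestor of a307.
Ancestors of a307: {05bc, 0b21, 275a, 4dc8, 50b1, 551e, 560a, a307, be23, be63}.
50b1 is among them, so fast-forward is possible.

Yes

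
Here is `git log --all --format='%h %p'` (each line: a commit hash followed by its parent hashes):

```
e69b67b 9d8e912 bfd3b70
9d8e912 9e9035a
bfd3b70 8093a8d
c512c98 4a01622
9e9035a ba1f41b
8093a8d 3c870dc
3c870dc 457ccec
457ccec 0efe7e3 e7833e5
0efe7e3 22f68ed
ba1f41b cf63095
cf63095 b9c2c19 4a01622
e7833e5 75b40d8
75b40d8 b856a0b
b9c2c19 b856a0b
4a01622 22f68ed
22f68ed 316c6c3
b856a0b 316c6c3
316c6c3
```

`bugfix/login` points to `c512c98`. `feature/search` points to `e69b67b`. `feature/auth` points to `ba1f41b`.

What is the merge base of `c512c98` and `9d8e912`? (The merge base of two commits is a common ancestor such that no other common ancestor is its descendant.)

Ancestors of c512c98: {22f68ed, 316c6c3, 4a01622, c512c98}.
Ancestors of 9d8e912: {22f68ed, 316c6c3, 4a01622, 9d8e912, 9e9035a, b856a0b, b9c2c19, ba1f41b, cf63095}.
Common ancestors: {22f68ed, 316c6c3, 4a01622}.
Among these, 4a01622 is not an ancestor of any other common ancestor — it is the merge base.

4a01622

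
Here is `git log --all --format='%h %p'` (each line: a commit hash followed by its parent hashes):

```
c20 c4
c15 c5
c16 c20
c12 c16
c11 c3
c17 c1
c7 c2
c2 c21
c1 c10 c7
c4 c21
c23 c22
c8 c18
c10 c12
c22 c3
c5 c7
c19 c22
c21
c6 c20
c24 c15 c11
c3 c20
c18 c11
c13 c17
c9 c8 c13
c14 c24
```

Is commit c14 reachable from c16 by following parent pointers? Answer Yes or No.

Ancestors of c16: {c16, c20, c21, c4}.
c14 is not in that set, so it is not an ancestor of c16.

No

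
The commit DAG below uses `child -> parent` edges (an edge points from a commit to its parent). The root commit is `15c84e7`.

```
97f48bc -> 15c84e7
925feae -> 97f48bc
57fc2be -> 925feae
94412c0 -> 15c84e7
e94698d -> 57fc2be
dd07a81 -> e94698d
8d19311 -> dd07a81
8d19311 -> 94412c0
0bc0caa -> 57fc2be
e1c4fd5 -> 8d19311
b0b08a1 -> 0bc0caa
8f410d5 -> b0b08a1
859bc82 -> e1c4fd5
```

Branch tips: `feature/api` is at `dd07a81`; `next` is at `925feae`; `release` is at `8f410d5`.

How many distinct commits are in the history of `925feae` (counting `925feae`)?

3

Walking parent pointers from 925feae: reachable set = {15c84e7, 925feae, 97f48bc}.
That is 3 commits.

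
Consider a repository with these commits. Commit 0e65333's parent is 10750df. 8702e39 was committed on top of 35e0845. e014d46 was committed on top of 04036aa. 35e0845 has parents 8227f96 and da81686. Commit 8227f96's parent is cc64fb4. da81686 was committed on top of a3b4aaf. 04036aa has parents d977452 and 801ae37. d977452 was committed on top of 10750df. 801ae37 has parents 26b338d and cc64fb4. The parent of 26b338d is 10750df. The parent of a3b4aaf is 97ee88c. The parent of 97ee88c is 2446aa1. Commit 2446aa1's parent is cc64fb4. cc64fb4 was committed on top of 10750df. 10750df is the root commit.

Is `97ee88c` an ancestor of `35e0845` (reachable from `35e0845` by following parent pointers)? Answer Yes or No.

Yes

Ancestors of 35e0845 (commits reachable by following parents): {10750df, 2446aa1, 35e0845, 8227f96, 97ee88c, a3b4aaf, cc64fb4, da81686}.
97ee88c is in that set, so it is an ancestor of 35e0845.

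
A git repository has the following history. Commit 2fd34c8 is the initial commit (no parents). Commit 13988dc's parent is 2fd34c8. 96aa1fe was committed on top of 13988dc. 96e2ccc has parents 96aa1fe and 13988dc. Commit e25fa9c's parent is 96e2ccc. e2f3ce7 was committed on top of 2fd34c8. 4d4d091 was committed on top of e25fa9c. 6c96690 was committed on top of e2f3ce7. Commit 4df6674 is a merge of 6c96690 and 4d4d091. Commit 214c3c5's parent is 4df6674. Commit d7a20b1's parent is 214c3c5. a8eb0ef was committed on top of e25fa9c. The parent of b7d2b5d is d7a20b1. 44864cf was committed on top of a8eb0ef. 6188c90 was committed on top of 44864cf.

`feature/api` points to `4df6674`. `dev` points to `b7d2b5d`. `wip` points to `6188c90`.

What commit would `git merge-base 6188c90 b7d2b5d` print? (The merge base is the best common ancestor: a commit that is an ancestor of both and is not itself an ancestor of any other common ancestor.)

Ancestors of 6188c90: {13988dc, 2fd34c8, 44864cf, 6188c90, 96aa1fe, 96e2ccc, a8eb0ef, e25fa9c}.
Ancestors of b7d2b5d: {13988dc, 214c3c5, 2fd34c8, 4d4d091, 4df6674, 6c96690, 96aa1fe, 96e2ccc, b7d2b5d, d7a20b1, e25fa9c, e2f3ce7}.
Common ancestors: {13988dc, 2fd34c8, 96aa1fe, 96e2ccc, e25fa9c}.
Among these, e25fa9c is not an ancestor of any other common ancestor — it is the merge base.

e25fa9c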